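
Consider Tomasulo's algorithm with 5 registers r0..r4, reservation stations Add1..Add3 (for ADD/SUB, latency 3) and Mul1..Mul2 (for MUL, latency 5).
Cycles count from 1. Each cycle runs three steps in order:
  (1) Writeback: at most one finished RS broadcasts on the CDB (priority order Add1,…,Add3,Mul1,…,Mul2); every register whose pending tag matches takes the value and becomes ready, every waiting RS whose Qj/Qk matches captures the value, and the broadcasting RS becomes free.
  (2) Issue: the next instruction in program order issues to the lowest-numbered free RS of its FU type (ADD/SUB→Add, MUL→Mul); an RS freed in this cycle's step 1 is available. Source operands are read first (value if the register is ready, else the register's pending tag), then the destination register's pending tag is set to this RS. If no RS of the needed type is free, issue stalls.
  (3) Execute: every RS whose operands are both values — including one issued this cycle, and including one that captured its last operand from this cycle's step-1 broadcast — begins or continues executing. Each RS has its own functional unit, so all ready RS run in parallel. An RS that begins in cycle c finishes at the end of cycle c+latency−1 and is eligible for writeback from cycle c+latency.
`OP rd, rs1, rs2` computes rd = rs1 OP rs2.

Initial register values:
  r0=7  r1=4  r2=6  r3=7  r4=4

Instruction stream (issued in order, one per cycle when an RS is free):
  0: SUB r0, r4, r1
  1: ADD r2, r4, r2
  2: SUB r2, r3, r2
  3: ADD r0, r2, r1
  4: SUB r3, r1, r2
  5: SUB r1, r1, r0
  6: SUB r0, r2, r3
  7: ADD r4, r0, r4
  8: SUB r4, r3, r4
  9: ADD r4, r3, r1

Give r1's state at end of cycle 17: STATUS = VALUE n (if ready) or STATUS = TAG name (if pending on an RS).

STATUS = VALUE 3

c1: issue SUB r0<-Add1 | r0:Add1,r1:4,r2:6,r3:7,r4:4
c2: issue ADD r2<-Add2 | r0:Add1,r1:4,r2:Add2,r3:7,r4:4
c3: issue SUB r2<-Add3 | r0:Add1,r1:4,r2:Add3,r3:7,r4:4
c4: CDB Add1=0; issue ADD r0<-Add1 | r0:Add1,r1:4,r2:Add3,r3:7,r4:4
c5: CDB Add2=10; issue SUB r3<-Add2 | r0:Add1,r1:4,r2:Add3,r3:Add2,r4:4
c6: stall | r0:Add1,r1:4,r2:Add3,r3:Add2,r4:4
c7: stall | r0:Add1,r1:4,r2:Add3,r3:Add2,r4:4
c8: CDB Add3=-3; issue SUB r1<-Add3 | r0:Add1,r1:Add3,r2:-3,r3:Add2,r4:4
c9: stall | r0:Add1,r1:Add3,r2:-3,r3:Add2,r4:4
c10: stall | r0:Add1,r1:Add3,r2:-3,r3:Add2,r4:4
c11: CDB Add1=1; issue SUB r0<-Add1 | r0:Add1,r1:Add3,r2:-3,r3:Add2,r4:4
c12: CDB Add2=7; issue ADD r4<-Add2 | r0:Add1,r1:Add3,r2:-3,r3:7,r4:Add2
c13: stall | r0:Add1,r1:Add3,r2:-3,r3:7,r4:Add2
c14: CDB Add3=3; issue SUB r4<-Add3 | r0:Add1,r1:3,r2:-3,r3:7,r4:Add3
c15: CDB Add1=-10; issue ADD r4<-Add1 | r0:-10,r1:3,r2:-3,r3:7,r4:Add1
c16: - | r0:-10,r1:3,r2:-3,r3:7,r4:Add1
c17: - | r0:-10,r1:3,r2:-3,r3:7,r4:Add1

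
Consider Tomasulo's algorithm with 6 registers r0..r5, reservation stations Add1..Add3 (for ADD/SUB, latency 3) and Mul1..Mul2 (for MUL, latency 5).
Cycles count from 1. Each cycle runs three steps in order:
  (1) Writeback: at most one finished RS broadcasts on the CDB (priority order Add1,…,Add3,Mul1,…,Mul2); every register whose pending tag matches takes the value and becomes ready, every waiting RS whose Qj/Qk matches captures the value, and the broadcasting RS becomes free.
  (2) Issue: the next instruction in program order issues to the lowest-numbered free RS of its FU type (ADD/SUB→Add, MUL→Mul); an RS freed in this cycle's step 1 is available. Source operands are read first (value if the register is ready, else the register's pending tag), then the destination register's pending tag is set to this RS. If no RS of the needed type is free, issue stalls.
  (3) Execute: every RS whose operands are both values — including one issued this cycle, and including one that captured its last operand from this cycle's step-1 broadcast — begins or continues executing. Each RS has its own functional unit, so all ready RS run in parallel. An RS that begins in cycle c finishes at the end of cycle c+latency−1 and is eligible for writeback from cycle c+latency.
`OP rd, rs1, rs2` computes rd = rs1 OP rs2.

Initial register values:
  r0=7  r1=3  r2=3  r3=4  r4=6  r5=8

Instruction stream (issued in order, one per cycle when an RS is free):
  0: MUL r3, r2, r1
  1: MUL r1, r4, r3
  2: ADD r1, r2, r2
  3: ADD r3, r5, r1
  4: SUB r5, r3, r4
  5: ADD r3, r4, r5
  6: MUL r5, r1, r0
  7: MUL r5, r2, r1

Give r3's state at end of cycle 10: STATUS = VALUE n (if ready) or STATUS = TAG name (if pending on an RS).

cycle 1: issue MUL r3<-Mul1 // r0:7,r1:3,r2:3,r3:Mul1,r4:6,r5:8
cycle 2: issue MUL r1<-Mul2 // r0:7,r1:Mul2,r2:3,r3:Mul1,r4:6,r5:8
cycle 3: issue ADD r1<-Add1 // r0:7,r1:Add1,r2:3,r3:Mul1,r4:6,r5:8
cycle 4: issue ADD r3<-Add2 // r0:7,r1:Add1,r2:3,r3:Add2,r4:6,r5:8
cycle 5: issue SUB r5<-Add3 // r0:7,r1:Add1,r2:3,r3:Add2,r4:6,r5:Add3
cycle 6: CDB Add1=6; issue ADD r3<-Add1 // r0:7,r1:6,r2:3,r3:Add1,r4:6,r5:Add3
cycle 7: CDB Mul1=9; issue MUL r5<-Mul1 // r0:7,r1:6,r2:3,r3:Add1,r4:6,r5:Mul1
cycle 8: stall // r0:7,r1:6,r2:3,r3:Add1,r4:6,r5:Mul1
cycle 9: CDB Add2=14; stall // r0:7,r1:6,r2:3,r3:Add1,r4:6,r5:Mul1
cycle 10: stall // r0:7,r1:6,r2:3,r3:Add1,r4:6,r5:Mul1

STATUS = TAG Add1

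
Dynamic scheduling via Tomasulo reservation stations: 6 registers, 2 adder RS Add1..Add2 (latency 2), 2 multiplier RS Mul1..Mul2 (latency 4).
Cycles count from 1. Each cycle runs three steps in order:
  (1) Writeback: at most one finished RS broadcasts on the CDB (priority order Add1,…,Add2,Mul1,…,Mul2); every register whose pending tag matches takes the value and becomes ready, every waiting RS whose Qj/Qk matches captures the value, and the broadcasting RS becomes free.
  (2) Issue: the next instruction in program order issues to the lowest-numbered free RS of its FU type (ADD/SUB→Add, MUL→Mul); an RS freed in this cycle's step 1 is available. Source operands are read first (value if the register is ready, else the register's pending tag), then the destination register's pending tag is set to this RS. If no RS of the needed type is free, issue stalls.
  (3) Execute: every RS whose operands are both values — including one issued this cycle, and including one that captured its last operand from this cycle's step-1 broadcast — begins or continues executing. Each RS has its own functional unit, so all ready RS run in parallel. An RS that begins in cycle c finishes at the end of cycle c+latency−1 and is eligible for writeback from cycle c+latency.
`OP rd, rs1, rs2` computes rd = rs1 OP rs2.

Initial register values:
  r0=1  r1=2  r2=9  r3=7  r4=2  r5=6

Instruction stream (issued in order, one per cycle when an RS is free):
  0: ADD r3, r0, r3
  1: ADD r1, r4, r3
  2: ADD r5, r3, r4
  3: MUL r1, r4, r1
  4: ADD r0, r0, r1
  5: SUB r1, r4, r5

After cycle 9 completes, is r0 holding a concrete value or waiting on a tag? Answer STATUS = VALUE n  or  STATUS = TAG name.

STATUS = TAG Add1

c1: issue ADD r3<-Add1 | r0:1,r1:2,r2:9,r3:Add1,r4:2,r5:6
c2: issue ADD r1<-Add2 | r0:1,r1:Add2,r2:9,r3:Add1,r4:2,r5:6
c3: CDB Add1=8; issue ADD r5<-Add1 | r0:1,r1:Add2,r2:9,r3:8,r4:2,r5:Add1
c4: issue MUL r1<-Mul1 | r0:1,r1:Mul1,r2:9,r3:8,r4:2,r5:Add1
c5: CDB Add1=10; issue ADD r0<-Add1 | r0:Add1,r1:Mul1,r2:9,r3:8,r4:2,r5:10
c6: CDB Add2=10; issue SUB r1<-Add2 | r0:Add1,r1:Add2,r2:9,r3:8,r4:2,r5:10
c7: - | r0:Add1,r1:Add2,r2:9,r3:8,r4:2,r5:10
c8: CDB Add2=-8 | r0:Add1,r1:-8,r2:9,r3:8,r4:2,r5:10
c9: - | r0:Add1,r1:-8,r2:9,r3:8,r4:2,r5:10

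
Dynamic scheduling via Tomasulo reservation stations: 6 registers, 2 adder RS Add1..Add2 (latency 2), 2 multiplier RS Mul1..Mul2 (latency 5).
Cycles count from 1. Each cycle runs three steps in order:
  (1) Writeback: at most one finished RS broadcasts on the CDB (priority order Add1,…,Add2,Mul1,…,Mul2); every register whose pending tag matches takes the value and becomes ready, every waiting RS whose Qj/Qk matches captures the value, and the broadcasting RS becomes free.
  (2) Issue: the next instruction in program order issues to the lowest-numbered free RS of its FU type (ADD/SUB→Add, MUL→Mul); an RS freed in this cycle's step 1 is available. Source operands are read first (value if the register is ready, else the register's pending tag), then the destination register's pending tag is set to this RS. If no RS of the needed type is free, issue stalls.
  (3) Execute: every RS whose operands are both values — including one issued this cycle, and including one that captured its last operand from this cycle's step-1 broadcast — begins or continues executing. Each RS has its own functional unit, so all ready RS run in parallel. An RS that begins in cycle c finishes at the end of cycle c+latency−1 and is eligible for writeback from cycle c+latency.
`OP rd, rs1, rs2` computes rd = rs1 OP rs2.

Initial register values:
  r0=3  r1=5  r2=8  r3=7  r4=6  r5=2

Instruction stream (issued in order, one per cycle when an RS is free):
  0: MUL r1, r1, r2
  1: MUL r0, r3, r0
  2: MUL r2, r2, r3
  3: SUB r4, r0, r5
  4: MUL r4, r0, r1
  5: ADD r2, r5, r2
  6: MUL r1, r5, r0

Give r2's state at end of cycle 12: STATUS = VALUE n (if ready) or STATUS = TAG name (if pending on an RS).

  c1: issue MUL r1<-Mul1  regs: r0:3,r1:Mul1,r2:8,r3:7,r4:6,r5:2
  c2: issue MUL r0<-Mul2  regs: r0:Mul2,r1:Mul1,r2:8,r3:7,r4:6,r5:2
  c3: stall  regs: r0:Mul2,r1:Mul1,r2:8,r3:7,r4:6,r5:2
  c4: stall  regs: r0:Mul2,r1:Mul1,r2:8,r3:7,r4:6,r5:2
  c5: stall  regs: r0:Mul2,r1:Mul1,r2:8,r3:7,r4:6,r5:2
  c6: CDB Mul1=40; issue MUL r2<-Mul1  regs: r0:Mul2,r1:40,r2:Mul1,r3:7,r4:6,r5:2
  c7: CDB Mul2=21; issue SUB r4<-Add1  regs: r0:21,r1:40,r2:Mul1,r3:7,r4:Add1,r5:2
  c8: issue MUL r4<-Mul2  regs: r0:21,r1:40,r2:Mul1,r3:7,r4:Mul2,r5:2
  c9: CDB Add1=19; issue ADD r2<-Add1  regs: r0:21,r1:40,r2:Add1,r3:7,r4:Mul2,r5:2
  c10: stall  regs: r0:21,r1:40,r2:Add1,r3:7,r4:Mul2,r5:2
  c11: CDB Mul1=56; issue MUL r1<-Mul1  regs: r0:21,r1:Mul1,r2:Add1,r3:7,r4:Mul2,r5:2
  c12: -  regs: r0:21,r1:Mul1,r2:Add1,r3:7,r4:Mul2,r5:2

STATUS = TAG Add1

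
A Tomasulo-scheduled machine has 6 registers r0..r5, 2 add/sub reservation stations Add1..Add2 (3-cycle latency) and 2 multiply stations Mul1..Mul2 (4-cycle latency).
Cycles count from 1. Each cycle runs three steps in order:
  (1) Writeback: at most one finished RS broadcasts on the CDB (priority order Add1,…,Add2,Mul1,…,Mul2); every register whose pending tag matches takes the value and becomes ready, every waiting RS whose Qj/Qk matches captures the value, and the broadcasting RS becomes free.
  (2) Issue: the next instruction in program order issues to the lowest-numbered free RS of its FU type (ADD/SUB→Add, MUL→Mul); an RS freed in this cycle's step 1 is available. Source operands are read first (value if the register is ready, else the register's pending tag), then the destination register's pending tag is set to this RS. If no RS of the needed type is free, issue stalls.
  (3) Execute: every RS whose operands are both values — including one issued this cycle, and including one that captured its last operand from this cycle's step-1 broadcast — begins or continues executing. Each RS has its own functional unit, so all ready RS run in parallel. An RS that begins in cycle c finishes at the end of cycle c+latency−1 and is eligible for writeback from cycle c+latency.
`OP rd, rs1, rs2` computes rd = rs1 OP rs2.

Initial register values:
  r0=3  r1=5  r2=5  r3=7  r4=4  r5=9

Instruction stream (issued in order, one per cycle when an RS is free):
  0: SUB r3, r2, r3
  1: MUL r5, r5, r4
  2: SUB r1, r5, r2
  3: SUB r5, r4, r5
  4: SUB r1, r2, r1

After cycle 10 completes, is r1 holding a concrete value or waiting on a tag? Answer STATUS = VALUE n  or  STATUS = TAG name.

cycle 1: issue SUB r3<-Add1 // r0:3,r1:5,r2:5,r3:Add1,r4:4,r5:9
cycle 2: issue MUL r5<-Mul1 // r0:3,r1:5,r2:5,r3:Add1,r4:4,r5:Mul1
cycle 3: issue SUB r1<-Add2 // r0:3,r1:Add2,r2:5,r3:Add1,r4:4,r5:Mul1
cycle 4: CDB Add1=-2; issue SUB r5<-Add1 // r0:3,r1:Add2,r2:5,r3:-2,r4:4,r5:Add1
cycle 5: stall // r0:3,r1:Add2,r2:5,r3:-2,r4:4,r5:Add1
cycle 6: CDB Mul1=36; stall // r0:3,r1:Add2,r2:5,r3:-2,r4:4,r5:Add1
cycle 7: stall // r0:3,r1:Add2,r2:5,r3:-2,r4:4,r5:Add1
cycle 8: stall // r0:3,r1:Add2,r2:5,r3:-2,r4:4,r5:Add1
cycle 9: CDB Add1=-32; issue SUB r1<-Add1 // r0:3,r1:Add1,r2:5,r3:-2,r4:4,r5:-32
cycle 10: CDB Add2=31 // r0:3,r1:Add1,r2:5,r3:-2,r4:4,r5:-32

STATUS = TAG Add1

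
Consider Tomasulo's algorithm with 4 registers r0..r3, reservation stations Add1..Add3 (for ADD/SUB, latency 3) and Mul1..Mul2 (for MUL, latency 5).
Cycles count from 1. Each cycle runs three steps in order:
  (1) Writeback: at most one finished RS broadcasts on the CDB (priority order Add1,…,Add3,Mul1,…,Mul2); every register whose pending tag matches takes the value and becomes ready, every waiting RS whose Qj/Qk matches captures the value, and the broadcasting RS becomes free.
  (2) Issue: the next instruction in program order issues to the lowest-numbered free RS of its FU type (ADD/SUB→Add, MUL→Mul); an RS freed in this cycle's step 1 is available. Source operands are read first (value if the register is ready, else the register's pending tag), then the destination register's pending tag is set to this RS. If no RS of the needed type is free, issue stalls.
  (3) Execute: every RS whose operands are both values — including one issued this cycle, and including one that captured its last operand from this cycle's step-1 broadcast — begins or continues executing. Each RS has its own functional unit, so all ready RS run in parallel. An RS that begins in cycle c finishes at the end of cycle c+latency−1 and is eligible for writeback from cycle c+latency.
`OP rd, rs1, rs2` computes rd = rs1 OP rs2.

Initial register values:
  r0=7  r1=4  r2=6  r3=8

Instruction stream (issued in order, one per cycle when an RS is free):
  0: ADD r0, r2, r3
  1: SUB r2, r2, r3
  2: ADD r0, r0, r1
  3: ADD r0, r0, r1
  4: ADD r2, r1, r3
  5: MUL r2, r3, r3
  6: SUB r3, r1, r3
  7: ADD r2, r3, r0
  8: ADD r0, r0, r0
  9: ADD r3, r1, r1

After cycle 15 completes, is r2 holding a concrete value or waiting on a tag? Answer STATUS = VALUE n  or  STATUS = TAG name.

  c1: issue ADD r0<-Add1  regs: r0:Add1,r1:4,r2:6,r3:8
  c2: issue SUB r2<-Add2  regs: r0:Add1,r1:4,r2:Add2,r3:8
  c3: issue ADD r0<-Add3  regs: r0:Add3,r1:4,r2:Add2,r3:8
  c4: CDB Add1=14; issue ADD r0<-Add1  regs: r0:Add1,r1:4,r2:Add2,r3:8
  c5: CDB Add2=-2; issue ADD r2<-Add2  regs: r0:Add1,r1:4,r2:Add2,r3:8
  c6: issue MUL r2<-Mul1  regs: r0:Add1,r1:4,r2:Mul1,r3:8
  c7: CDB Add3=18; issue SUB r3<-Add3  regs: r0:Add1,r1:4,r2:Mul1,r3:Add3
  c8: CDB Add2=12; issue ADD r2<-Add2  regs: r0:Add1,r1:4,r2:Add2,r3:Add3
  c9: stall  regs: r0:Add1,r1:4,r2:Add2,r3:Add3
  c10: CDB Add1=22; issue ADD r0<-Add1  regs: r0:Add1,r1:4,r2:Add2,r3:Add3
  c11: CDB Add3=-4; issue ADD r3<-Add3  regs: r0:Add1,r1:4,r2:Add2,r3:Add3
  c12: CDB Mul1=64  regs: r0:Add1,r1:4,r2:Add2,r3:Add3
  c13: CDB Add1=44  regs: r0:44,r1:4,r2:Add2,r3:Add3
  c14: CDB Add2=18  regs: r0:44,r1:4,r2:18,r3:Add3
  c15: CDB Add3=8  regs: r0:44,r1:4,r2:18,r3:8

STATUS = VALUE 18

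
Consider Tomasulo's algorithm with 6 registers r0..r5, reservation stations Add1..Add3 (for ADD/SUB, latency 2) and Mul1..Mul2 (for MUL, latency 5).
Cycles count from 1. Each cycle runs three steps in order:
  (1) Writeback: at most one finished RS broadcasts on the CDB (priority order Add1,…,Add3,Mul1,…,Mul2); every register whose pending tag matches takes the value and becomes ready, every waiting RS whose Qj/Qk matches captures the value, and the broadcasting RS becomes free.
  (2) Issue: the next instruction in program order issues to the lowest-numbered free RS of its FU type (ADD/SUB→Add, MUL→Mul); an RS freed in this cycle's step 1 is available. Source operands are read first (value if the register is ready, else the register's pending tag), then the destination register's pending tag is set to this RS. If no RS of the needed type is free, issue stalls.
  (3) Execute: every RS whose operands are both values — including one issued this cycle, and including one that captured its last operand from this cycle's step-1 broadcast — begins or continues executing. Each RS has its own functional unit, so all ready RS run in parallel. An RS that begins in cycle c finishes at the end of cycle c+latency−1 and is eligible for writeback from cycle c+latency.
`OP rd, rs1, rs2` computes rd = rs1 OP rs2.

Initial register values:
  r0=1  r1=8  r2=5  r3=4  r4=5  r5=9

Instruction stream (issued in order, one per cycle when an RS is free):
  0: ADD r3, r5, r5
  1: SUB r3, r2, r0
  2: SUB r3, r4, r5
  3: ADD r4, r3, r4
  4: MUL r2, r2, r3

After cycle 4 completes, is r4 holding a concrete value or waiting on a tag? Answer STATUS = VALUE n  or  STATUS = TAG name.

cycle 1: issue ADD r3<-Add1 // r0:1,r1:8,r2:5,r3:Add1,r4:5,r5:9
cycle 2: issue SUB r3<-Add2 // r0:1,r1:8,r2:5,r3:Add2,r4:5,r5:9
cycle 3: CDB Add1=18; issue SUB r3<-Add1 // r0:1,r1:8,r2:5,r3:Add1,r4:5,r5:9
cycle 4: CDB Add2=4; issue ADD r4<-Add2 // r0:1,r1:8,r2:5,r3:Add1,r4:Add2,r5:9

STATUS = TAG Add2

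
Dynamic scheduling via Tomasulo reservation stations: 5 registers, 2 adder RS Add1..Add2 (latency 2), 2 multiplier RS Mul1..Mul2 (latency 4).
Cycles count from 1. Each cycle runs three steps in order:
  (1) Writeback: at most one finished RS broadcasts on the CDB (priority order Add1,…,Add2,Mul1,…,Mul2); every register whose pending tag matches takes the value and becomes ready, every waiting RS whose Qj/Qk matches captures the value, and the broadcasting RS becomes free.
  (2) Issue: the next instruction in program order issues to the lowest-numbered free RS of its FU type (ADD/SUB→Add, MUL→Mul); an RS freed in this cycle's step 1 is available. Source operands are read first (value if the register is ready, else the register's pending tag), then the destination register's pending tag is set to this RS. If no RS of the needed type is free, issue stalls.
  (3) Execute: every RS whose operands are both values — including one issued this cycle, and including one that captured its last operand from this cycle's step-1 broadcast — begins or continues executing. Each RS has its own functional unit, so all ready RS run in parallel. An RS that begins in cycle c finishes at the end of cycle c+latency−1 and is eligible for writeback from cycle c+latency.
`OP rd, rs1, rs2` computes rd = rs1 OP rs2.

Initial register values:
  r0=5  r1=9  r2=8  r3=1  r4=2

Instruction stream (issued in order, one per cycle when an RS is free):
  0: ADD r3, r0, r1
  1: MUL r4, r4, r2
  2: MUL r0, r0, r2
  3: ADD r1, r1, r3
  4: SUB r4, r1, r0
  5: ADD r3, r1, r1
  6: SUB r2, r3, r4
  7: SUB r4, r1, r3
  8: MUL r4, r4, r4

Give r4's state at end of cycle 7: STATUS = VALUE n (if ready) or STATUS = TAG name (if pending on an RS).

  c1: issue ADD r3<-Add1  regs: r0:5,r1:9,r2:8,r3:Add1,r4:2
  c2: issue MUL r4<-Mul1  regs: r0:5,r1:9,r2:8,r3:Add1,r4:Mul1
  c3: CDB Add1=14; issue MUL r0<-Mul2  regs: r0:Mul2,r1:9,r2:8,r3:14,r4:Mul1
  c4: issue ADD r1<-Add1  regs: r0:Mul2,r1:Add1,r2:8,r3:14,r4:Mul1
  c5: issue SUB r4<-Add2  regs: r0:Mul2,r1:Add1,r2:8,r3:14,r4:Add2
  c6: CDB Add1=23; issue ADD r3<-Add1  regs: r0:Mul2,r1:23,r2:8,r3:Add1,r4:Add2
  c7: CDB Mul1=16; stall  regs: r0:Mul2,r1:23,r2:8,r3:Add1,r4:Add2

STATUS = TAG Add2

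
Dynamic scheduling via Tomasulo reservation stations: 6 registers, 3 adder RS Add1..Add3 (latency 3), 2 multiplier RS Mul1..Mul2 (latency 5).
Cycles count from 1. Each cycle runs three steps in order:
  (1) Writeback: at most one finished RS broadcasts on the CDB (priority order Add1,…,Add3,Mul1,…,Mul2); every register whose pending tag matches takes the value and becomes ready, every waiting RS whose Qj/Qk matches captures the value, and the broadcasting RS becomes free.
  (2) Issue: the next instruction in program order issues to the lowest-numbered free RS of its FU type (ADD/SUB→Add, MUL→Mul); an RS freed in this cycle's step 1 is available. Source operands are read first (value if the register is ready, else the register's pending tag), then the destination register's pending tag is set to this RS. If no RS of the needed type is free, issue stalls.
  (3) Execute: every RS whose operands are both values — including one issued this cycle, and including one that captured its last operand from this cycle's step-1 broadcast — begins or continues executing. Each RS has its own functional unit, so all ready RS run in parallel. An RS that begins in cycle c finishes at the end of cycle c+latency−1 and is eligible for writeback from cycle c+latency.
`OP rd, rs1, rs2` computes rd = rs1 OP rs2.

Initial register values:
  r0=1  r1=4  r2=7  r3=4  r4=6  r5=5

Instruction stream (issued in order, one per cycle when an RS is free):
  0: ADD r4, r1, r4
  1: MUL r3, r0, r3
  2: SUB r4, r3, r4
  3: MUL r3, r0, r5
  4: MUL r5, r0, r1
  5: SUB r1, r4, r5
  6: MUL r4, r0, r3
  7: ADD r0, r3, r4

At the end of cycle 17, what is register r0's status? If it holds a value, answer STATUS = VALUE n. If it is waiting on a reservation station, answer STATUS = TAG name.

cycle 1: issue ADD r4<-Add1 // r0:1,r1:4,r2:7,r3:4,r4:Add1,r5:5
cycle 2: issue MUL r3<-Mul1 // r0:1,r1:4,r2:7,r3:Mul1,r4:Add1,r5:5
cycle 3: issue SUB r4<-Add2 // r0:1,r1:4,r2:7,r3:Mul1,r4:Add2,r5:5
cycle 4: CDB Add1=10; issue MUL r3<-Mul2 // r0:1,r1:4,r2:7,r3:Mul2,r4:Add2,r5:5
cycle 5: stall // r0:1,r1:4,r2:7,r3:Mul2,r4:Add2,r5:5
cycle 6: stall // r0:1,r1:4,r2:7,r3:Mul2,r4:Add2,r5:5
cycle 7: CDB Mul1=4; issue MUL r5<-Mul1 // r0:1,r1:4,r2:7,r3:Mul2,r4:Add2,r5:Mul1
cycle 8: issue SUB r1<-Add1 // r0:1,r1:Add1,r2:7,r3:Mul2,r4:Add2,r5:Mul1
cycle 9: CDB Mul2=5; issue MUL r4<-Mul2 // r0:1,r1:Add1,r2:7,r3:5,r4:Mul2,r5:Mul1
cycle 10: CDB Add2=-6; issue ADD r0<-Add2 // r0:Add2,r1:Add1,r2:7,r3:5,r4:Mul2,r5:Mul1
cycle 11: - // r0:Add2,r1:Add1,r2:7,r3:5,r4:Mul2,r5:Mul1
cycle 12: CDB Mul1=4 // r0:Add2,r1:Add1,r2:7,r3:5,r4:Mul2,r5:4
cycle 13: - // r0:Add2,r1:Add1,r2:7,r3:5,r4:Mul2,r5:4
cycle 14: CDB Mul2=5 // r0:Add2,r1:Add1,r2:7,r3:5,r4:5,r5:4
cycle 15: CDB Add1=-10 // r0:Add2,r1:-10,r2:7,r3:5,r4:5,r5:4
cycle 16: - // r0:Add2,r1:-10,r2:7,r3:5,r4:5,r5:4
cycle 17: CDB Add2=10 // r0:10,r1:-10,r2:7,r3:5,r4:5,r5:4

STATUS = VALUE 10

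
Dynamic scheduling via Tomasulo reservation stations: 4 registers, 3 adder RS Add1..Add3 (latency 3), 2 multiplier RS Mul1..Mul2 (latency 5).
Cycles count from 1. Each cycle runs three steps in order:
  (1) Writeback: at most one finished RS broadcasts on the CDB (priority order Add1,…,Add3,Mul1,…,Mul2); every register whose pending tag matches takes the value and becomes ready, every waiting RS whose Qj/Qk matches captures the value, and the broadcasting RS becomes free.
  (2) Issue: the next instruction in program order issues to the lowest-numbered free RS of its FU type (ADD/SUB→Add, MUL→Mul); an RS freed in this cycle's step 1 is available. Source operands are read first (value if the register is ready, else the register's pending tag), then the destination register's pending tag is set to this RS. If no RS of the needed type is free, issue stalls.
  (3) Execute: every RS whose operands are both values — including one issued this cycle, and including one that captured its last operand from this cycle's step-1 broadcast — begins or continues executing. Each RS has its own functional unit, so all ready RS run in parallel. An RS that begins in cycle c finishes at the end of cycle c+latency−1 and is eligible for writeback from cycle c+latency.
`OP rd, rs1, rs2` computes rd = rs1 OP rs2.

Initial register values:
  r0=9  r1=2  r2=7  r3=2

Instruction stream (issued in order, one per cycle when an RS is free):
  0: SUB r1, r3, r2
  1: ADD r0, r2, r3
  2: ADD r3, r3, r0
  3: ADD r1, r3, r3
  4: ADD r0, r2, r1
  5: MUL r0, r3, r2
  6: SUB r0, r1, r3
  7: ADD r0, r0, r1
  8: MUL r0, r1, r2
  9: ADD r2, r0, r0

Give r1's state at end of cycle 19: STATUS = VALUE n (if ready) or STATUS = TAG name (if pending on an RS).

STATUS = VALUE 22

cycle 1: issue SUB r1<-Add1 // r0:9,r1:Add1,r2:7,r3:2
cycle 2: issue ADD r0<-Add2 // r0:Add2,r1:Add1,r2:7,r3:2
cycle 3: issue ADD r3<-Add3 // r0:Add2,r1:Add1,r2:7,r3:Add3
cycle 4: CDB Add1=-5; issue ADD r1<-Add1 // r0:Add2,r1:Add1,r2:7,r3:Add3
cycle 5: CDB Add2=9; issue ADD r0<-Add2 // r0:Add2,r1:Add1,r2:7,r3:Add3
cycle 6: issue MUL r0<-Mul1 // r0:Mul1,r1:Add1,r2:7,r3:Add3
cycle 7: stall // r0:Mul1,r1:Add1,r2:7,r3:Add3
cycle 8: CDB Add3=11; issue SUB r0<-Add3 // r0:Add3,r1:Add1,r2:7,r3:11
cycle 9: stall // r0:Add3,r1:Add1,r2:7,r3:11
cycle 10: stall // r0:Add3,r1:Add1,r2:7,r3:11
cycle 11: CDB Add1=22; issue ADD r0<-Add1 // r0:Add1,r1:22,r2:7,r3:11
cycle 12: issue MUL r0<-Mul2 // r0:Mul2,r1:22,r2:7,r3:11
cycle 13: CDB Mul1=77; stall // r0:Mul2,r1:22,r2:7,r3:11
cycle 14: CDB Add2=29; issue ADD r2<-Add2 // r0:Mul2,r1:22,r2:Add2,r3:11
cycle 15: CDB Add3=11 // r0:Mul2,r1:22,r2:Add2,r3:11
cycle 16: - // r0:Mul2,r1:22,r2:Add2,r3:11
cycle 17: CDB Mul2=154 // r0:154,r1:22,r2:Add2,r3:11
cycle 18: CDB Add1=33 // r0:154,r1:22,r2:Add2,r3:11
cycle 19: - // r0:154,r1:22,r2:Add2,r3:11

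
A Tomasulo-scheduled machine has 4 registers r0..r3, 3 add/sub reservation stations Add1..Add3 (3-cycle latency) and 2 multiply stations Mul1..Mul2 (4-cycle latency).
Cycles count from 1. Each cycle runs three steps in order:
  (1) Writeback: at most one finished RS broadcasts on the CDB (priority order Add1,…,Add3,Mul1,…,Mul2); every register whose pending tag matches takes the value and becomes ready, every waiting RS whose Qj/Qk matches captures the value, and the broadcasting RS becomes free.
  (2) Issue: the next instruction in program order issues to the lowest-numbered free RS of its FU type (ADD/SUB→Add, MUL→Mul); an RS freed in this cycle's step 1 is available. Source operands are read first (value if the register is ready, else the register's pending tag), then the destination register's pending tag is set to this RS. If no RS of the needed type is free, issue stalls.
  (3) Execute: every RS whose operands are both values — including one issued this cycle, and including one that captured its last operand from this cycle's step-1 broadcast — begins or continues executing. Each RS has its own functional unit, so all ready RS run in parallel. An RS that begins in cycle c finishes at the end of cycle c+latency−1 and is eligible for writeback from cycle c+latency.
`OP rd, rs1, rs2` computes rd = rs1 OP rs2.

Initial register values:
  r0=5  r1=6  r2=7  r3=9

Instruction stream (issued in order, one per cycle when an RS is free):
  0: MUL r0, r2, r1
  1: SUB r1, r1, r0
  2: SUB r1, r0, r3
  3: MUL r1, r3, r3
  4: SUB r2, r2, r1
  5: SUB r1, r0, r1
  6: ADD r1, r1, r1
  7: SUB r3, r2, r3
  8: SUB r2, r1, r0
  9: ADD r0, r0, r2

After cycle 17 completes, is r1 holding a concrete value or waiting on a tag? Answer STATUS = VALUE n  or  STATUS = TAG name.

  c1: issue MUL r0<-Mul1  regs: r0:Mul1,r1:6,r2:7,r3:9
  c2: issue SUB r1<-Add1  regs: r0:Mul1,r1:Add1,r2:7,r3:9
  c3: issue SUB r1<-Add2  regs: r0:Mul1,r1:Add2,r2:7,r3:9
  c4: issue MUL r1<-Mul2  regs: r0:Mul1,r1:Mul2,r2:7,r3:9
  c5: CDB Mul1=42; issue SUB r2<-Add3  regs: r0:42,r1:Mul2,r2:Add3,r3:9
  c6: stall  regs: r0:42,r1:Mul2,r2:Add3,r3:9
  c7: stall  regs: r0:42,r1:Mul2,r2:Add3,r3:9
  c8: CDB Add1=-36; issue SUB r1<-Add1  regs: r0:42,r1:Add1,r2:Add3,r3:9
  c9: CDB Add2=33; issue ADD r1<-Add2  regs: r0:42,r1:Add2,r2:Add3,r3:9
  c10: CDB Mul2=81; stall  regs: r0:42,r1:Add2,r2:Add3,r3:9
  c11: stall  regs: r0:42,r1:Add2,r2:Add3,r3:9
  c12: stall  regs: r0:42,r1:Add2,r2:Add3,r3:9
  c13: CDB Add1=-39; issue SUB r3<-Add1  regs: r0:42,r1:Add2,r2:Add3,r3:Add1
  c14: CDB Add3=-74; issue SUB r2<-Add3  regs: r0:42,r1:Add2,r2:Add3,r3:Add1
  c15: stall  regs: r0:42,r1:Add2,r2:Add3,r3:Add1
  c16: CDB Add2=-78; issue ADD r0<-Add2  regs: r0:Add2,r1:-78,r2:Add3,r3:Add1
  c17: CDB Add1=-83  regs: r0:Add2,r1:-78,r2:Add3,r3:-83

STATUS = VALUE -78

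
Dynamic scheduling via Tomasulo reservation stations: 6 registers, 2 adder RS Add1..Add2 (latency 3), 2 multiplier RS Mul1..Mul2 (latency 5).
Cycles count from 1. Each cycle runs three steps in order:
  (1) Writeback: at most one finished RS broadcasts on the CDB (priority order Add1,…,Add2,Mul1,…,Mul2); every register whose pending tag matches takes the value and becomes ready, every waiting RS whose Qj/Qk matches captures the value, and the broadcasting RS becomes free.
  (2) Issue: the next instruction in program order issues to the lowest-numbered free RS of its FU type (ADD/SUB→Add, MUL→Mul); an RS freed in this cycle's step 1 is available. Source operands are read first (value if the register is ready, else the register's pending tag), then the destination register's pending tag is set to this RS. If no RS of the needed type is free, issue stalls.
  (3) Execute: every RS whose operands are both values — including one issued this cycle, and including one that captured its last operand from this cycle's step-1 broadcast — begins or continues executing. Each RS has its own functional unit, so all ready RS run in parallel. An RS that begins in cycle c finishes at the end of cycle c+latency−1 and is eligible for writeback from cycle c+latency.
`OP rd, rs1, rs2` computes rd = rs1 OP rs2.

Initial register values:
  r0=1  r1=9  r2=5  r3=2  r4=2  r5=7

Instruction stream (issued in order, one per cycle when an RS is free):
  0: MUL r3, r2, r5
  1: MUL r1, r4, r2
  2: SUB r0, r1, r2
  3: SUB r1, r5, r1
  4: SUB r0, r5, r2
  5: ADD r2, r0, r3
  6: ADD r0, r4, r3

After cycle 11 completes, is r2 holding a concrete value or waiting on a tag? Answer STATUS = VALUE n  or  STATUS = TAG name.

cycle 1: issue MUL r3<-Mul1 // r0:1,r1:9,r2:5,r3:Mul1,r4:2,r5:7
cycle 2: issue MUL r1<-Mul2 // r0:1,r1:Mul2,r2:5,r3:Mul1,r4:2,r5:7
cycle 3: issue SUB r0<-Add1 // r0:Add1,r1:Mul2,r2:5,r3:Mul1,r4:2,r5:7
cycle 4: issue SUB r1<-Add2 // r0:Add1,r1:Add2,r2:5,r3:Mul1,r4:2,r5:7
cycle 5: stall // r0:Add1,r1:Add2,r2:5,r3:Mul1,r4:2,r5:7
cycle 6: CDB Mul1=35; stall // r0:Add1,r1:Add2,r2:5,r3:35,r4:2,r5:7
cycle 7: CDB Mul2=10; stall // r0:Add1,r1:Add2,r2:5,r3:35,r4:2,r5:7
cycle 8: stall // r0:Add1,r1:Add2,r2:5,r3:35,r4:2,r5:7
cycle 9: stall // r0:Add1,r1:Add2,r2:5,r3:35,r4:2,r5:7
cycle 10: CDB Add1=5; issue SUB r0<-Add1 // r0:Add1,r1:Add2,r2:5,r3:35,r4:2,r5:7
cycle 11: CDB Add2=-3; issue ADD r2<-Add2 // r0:Add1,r1:-3,r2:Add2,r3:35,r4:2,r5:7

STATUS = TAG Add2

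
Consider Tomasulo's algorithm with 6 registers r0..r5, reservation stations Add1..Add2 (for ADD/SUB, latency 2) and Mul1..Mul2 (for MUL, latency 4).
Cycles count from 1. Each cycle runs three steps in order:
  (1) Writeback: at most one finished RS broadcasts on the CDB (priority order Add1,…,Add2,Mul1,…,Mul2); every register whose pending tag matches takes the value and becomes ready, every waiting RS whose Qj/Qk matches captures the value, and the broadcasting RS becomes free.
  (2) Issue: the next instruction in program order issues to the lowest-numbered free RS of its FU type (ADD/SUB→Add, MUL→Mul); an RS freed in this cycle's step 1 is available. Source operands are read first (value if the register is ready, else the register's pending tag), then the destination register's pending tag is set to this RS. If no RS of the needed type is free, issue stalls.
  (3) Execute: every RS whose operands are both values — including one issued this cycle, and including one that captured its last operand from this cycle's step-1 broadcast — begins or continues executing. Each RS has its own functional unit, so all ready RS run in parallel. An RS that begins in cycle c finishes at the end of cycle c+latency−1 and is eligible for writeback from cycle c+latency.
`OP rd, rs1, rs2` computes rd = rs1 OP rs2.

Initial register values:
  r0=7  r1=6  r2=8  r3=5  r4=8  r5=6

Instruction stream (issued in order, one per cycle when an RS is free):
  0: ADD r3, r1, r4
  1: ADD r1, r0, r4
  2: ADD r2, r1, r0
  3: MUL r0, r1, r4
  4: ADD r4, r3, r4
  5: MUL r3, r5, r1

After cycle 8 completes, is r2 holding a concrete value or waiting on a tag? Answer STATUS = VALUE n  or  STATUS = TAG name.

STATUS = VALUE 22

  c1: issue ADD r3<-Add1  regs: r0:7,r1:6,r2:8,r3:Add1,r4:8,r5:6
  c2: issue ADD r1<-Add2  regs: r0:7,r1:Add2,r2:8,r3:Add1,r4:8,r5:6
  c3: CDB Add1=14; issue ADD r2<-Add1  regs: r0:7,r1:Add2,r2:Add1,r3:14,r4:8,r5:6
  c4: CDB Add2=15; issue MUL r0<-Mul1  regs: r0:Mul1,r1:15,r2:Add1,r3:14,r4:8,r5:6
  c5: issue ADD r4<-Add2  regs: r0:Mul1,r1:15,r2:Add1,r3:14,r4:Add2,r5:6
  c6: CDB Add1=22; issue MUL r3<-Mul2  regs: r0:Mul1,r1:15,r2:22,r3:Mul2,r4:Add2,r5:6
  c7: CDB Add2=22  regs: r0:Mul1,r1:15,r2:22,r3:Mul2,r4:22,r5:6
  c8: CDB Mul1=120  regs: r0:120,r1:15,r2:22,r3:Mul2,r4:22,r5:6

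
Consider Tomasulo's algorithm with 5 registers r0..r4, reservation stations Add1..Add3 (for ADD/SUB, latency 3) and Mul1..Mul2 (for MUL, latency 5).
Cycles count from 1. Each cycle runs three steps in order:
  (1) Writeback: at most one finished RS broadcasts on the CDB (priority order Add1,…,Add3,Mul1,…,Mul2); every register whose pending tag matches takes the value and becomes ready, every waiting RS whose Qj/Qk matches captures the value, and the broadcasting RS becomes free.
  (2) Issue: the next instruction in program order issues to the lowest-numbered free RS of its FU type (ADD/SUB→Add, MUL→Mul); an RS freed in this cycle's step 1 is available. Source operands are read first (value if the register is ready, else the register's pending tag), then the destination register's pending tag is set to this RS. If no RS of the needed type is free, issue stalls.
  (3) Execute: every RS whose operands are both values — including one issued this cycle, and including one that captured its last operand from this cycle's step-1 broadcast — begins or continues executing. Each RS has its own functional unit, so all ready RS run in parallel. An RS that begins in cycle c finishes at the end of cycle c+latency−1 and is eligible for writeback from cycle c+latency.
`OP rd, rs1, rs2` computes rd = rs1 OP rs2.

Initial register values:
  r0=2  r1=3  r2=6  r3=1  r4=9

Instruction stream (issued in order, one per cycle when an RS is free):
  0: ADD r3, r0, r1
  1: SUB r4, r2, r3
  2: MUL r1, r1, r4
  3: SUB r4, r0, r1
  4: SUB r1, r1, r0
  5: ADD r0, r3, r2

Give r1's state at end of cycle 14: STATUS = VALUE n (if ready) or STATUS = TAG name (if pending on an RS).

  c1: issue ADD r3<-Add1  regs: r0:2,r1:3,r2:6,r3:Add1,r4:9
  c2: issue SUB r4<-Add2  regs: r0:2,r1:3,r2:6,r3:Add1,r4:Add2
  c3: issue MUL r1<-Mul1  regs: r0:2,r1:Mul1,r2:6,r3:Add1,r4:Add2
  c4: CDB Add1=5; issue SUB r4<-Add1  regs: r0:2,r1:Mul1,r2:6,r3:5,r4:Add1
  c5: issue SUB r1<-Add3  regs: r0:2,r1:Add3,r2:6,r3:5,r4:Add1
  c6: stall  regs: r0:2,r1:Add3,r2:6,r3:5,r4:Add1
  c7: CDB Add2=1; issue ADD r0<-Add2  regs: r0:Add2,r1:Add3,r2:6,r3:5,r4:Add1
  c8: -  regs: r0:Add2,r1:Add3,r2:6,r3:5,r4:Add1
  c9: -  regs: r0:Add2,r1:Add3,r2:6,r3:5,r4:Add1
  c10: CDB Add2=11  regs: r0:11,r1:Add3,r2:6,r3:5,r4:Add1
  c11: -  regs: r0:11,r1:Add3,r2:6,r3:5,r4:Add1
  c12: CDB Mul1=3  regs: r0:11,r1:Add3,r2:6,r3:5,r4:Add1
  c13: -  regs: r0:11,r1:Add3,r2:6,r3:5,r4:Add1
  c14: -  regs: r0:11,r1:Add3,r2:6,r3:5,r4:Add1

STATUS = TAG Add3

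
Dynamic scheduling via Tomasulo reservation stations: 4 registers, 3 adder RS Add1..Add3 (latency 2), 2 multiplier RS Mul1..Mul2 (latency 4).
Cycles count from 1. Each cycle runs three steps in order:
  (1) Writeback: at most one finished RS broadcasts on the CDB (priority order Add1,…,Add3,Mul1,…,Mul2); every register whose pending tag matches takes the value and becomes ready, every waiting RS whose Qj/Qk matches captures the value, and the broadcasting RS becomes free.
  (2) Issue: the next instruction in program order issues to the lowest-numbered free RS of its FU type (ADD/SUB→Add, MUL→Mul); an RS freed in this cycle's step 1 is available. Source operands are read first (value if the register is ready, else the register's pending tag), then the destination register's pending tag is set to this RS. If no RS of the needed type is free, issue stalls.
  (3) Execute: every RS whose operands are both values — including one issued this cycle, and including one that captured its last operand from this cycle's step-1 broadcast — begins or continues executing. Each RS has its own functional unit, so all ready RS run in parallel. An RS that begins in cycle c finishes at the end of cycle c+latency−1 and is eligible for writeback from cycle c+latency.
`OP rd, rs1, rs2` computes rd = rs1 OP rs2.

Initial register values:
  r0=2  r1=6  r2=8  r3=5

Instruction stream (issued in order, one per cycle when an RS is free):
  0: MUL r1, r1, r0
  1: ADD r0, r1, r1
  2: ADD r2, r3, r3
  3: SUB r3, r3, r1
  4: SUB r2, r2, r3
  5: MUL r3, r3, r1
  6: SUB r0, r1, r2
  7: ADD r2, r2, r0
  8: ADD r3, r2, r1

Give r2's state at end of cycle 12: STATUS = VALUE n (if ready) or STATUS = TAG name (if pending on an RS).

c1: issue MUL r1<-Mul1 | r0:2,r1:Mul1,r2:8,r3:5
c2: issue ADD r0<-Add1 | r0:Add1,r1:Mul1,r2:8,r3:5
c3: issue ADD r2<-Add2 | r0:Add1,r1:Mul1,r2:Add2,r3:5
c4: issue SUB r3<-Add3 | r0:Add1,r1:Mul1,r2:Add2,r3:Add3
c5: CDB Add2=10; issue SUB r2<-Add2 | r0:Add1,r1:Mul1,r2:Add2,r3:Add3
c6: CDB Mul1=12; issue MUL r3<-Mul1 | r0:Add1,r1:12,r2:Add2,r3:Mul1
c7: stall | r0:Add1,r1:12,r2:Add2,r3:Mul1
c8: CDB Add1=24; issue SUB r0<-Add1 | r0:Add1,r1:12,r2:Add2,r3:Mul1
c9: CDB Add3=-7; issue ADD r2<-Add3 | r0:Add1,r1:12,r2:Add3,r3:Mul1
c10: stall | r0:Add1,r1:12,r2:Add3,r3:Mul1
c11: CDB Add2=17; issue ADD r3<-Add2 | r0:Add1,r1:12,r2:Add3,r3:Add2
c12: - | r0:Add1,r1:12,r2:Add3,r3:Add2

STATUS = TAG Add3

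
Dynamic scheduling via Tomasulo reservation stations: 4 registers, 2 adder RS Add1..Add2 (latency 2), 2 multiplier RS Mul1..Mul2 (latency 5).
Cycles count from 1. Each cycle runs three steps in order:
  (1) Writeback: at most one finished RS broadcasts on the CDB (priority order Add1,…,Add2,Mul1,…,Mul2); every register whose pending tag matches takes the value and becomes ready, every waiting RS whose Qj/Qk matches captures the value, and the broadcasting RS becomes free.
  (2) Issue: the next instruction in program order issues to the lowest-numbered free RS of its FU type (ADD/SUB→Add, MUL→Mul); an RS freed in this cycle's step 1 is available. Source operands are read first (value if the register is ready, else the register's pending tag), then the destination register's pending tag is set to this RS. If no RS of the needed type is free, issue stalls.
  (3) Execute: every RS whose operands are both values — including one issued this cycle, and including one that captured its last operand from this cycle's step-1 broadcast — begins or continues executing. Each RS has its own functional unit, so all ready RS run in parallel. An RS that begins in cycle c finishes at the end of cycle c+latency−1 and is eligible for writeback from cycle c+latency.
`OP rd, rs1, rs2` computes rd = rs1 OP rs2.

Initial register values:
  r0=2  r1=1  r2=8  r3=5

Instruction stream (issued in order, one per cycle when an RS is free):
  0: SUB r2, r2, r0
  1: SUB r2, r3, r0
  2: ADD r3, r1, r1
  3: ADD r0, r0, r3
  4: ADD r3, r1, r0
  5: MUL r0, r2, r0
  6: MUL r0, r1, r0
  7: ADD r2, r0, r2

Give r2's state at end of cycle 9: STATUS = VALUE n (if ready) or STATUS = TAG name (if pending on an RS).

  c1: issue SUB r2<-Add1  regs: r0:2,r1:1,r2:Add1,r3:5
  c2: issue SUB r2<-Add2  regs: r0:2,r1:1,r2:Add2,r3:5
  c3: CDB Add1=6; issue ADD r3<-Add1  regs: r0:2,r1:1,r2:Add2,r3:Add1
  c4: CDB Add2=3; issue ADD r0<-Add2  regs: r0:Add2,r1:1,r2:3,r3:Add1
  c5: CDB Add1=2; issue ADD r3<-Add1  regs: r0:Add2,r1:1,r2:3,r3:Add1
  c6: issue MUL r0<-Mul1  regs: r0:Mul1,r1:1,r2:3,r3:Add1
  c7: CDB Add2=4; issue MUL r0<-Mul2  regs: r0:Mul2,r1:1,r2:3,r3:Add1
  c8: issue ADD r2<-Add2  regs: r0:Mul2,r1:1,r2:Add2,r3:Add1
  c9: CDB Add1=5  regs: r0:Mul2,r1:1,r2:Add2,r3:5

STATUS = TAG Add2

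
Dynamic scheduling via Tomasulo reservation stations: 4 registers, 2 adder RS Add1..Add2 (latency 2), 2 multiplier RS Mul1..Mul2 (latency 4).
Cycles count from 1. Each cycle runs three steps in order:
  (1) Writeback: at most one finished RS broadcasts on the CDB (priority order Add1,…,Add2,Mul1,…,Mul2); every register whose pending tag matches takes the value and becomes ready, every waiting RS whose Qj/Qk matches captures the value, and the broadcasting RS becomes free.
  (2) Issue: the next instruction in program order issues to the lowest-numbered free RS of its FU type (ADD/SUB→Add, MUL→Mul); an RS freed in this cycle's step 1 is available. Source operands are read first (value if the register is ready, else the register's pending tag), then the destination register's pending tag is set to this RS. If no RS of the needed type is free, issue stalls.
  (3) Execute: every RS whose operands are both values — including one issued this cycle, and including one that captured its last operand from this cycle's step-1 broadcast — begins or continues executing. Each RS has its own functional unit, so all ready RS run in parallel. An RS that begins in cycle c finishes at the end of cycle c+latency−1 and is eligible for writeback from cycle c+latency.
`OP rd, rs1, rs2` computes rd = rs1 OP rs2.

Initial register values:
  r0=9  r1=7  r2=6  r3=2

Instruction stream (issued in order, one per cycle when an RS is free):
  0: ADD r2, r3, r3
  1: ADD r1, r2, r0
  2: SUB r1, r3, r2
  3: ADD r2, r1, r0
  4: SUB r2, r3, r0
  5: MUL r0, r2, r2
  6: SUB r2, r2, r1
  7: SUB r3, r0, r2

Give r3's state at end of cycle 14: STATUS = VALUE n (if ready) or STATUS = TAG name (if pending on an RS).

STATUS = VALUE 54

c1: issue ADD r2<-Add1 | r0:9,r1:7,r2:Add1,r3:2
c2: issue ADD r1<-Add2 | r0:9,r1:Add2,r2:Add1,r3:2
c3: CDB Add1=4; issue SUB r1<-Add1 | r0:9,r1:Add1,r2:4,r3:2
c4: stall | r0:9,r1:Add1,r2:4,r3:2
c5: CDB Add1=-2; issue ADD r2<-Add1 | r0:9,r1:-2,r2:Add1,r3:2
c6: CDB Add2=13; issue SUB r2<-Add2 | r0:9,r1:-2,r2:Add2,r3:2
c7: CDB Add1=7; issue MUL r0<-Mul1 | r0:Mul1,r1:-2,r2:Add2,r3:2
c8: CDB Add2=-7; issue SUB r2<-Add1 | r0:Mul1,r1:-2,r2:Add1,r3:2
c9: issue SUB r3<-Add2 | r0:Mul1,r1:-2,r2:Add1,r3:Add2
c10: CDB Add1=-5 | r0:Mul1,r1:-2,r2:-5,r3:Add2
c11: - | r0:Mul1,r1:-2,r2:-5,r3:Add2
c12: CDB Mul1=49 | r0:49,r1:-2,r2:-5,r3:Add2
c13: - | r0:49,r1:-2,r2:-5,r3:Add2
c14: CDB Add2=54 | r0:49,r1:-2,r2:-5,r3:54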